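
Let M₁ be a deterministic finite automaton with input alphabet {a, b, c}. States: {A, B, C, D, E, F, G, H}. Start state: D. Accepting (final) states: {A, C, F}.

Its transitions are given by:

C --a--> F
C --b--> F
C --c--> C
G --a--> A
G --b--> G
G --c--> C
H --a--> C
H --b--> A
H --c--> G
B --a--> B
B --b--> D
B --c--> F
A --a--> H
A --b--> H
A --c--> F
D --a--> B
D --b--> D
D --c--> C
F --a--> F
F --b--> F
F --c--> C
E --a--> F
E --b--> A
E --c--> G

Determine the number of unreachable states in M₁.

BFS from D reaches {B, C, D, F}; the 4 state(s) A, E, G, H are never visited.

4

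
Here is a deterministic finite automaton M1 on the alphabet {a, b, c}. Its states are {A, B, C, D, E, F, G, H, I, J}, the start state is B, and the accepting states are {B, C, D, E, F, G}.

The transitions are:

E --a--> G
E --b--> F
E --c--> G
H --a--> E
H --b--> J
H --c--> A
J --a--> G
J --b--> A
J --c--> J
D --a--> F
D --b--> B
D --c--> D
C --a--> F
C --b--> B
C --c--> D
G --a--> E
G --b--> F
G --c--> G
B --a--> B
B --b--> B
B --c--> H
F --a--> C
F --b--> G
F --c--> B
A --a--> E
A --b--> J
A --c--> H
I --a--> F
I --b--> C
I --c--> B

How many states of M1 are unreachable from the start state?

No path from B leads to I; the other 9 states are all reachable.

1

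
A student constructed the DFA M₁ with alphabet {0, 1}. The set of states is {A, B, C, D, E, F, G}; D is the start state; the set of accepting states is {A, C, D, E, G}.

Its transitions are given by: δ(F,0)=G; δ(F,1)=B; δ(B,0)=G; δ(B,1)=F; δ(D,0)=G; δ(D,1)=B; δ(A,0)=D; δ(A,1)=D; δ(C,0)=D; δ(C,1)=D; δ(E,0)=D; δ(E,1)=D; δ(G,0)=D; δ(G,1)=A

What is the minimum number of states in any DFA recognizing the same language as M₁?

Reachable states from the start: {A,B,D,F,G}. Unreachable: {C,E} — drop them.
P0 = {A,D,G} | {B,F}.
Split {A,D,G} by δ(·,1) → {A,G} and {D}.
On input 1, block {A,G} splits into {A} and {G}.
The partition is now stable with 4 blocks: {A} | {B,F} | {D} | {G}.

4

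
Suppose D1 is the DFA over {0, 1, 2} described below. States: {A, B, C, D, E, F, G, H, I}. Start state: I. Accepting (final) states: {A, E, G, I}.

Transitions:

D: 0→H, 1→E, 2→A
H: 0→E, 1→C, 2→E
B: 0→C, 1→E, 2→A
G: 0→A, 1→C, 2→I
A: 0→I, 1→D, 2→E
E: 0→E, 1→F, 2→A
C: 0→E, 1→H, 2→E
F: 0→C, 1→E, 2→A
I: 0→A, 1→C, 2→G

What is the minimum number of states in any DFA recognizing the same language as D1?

Reachable states from the start: {A,C,D,E,F,G,H,I}. Unreachable: {B} — drop them.
Start with accepting vs non-accepting: {A,E,G,I} | {C,D,F,H}.
On input 0, block {C,D,F,H} splits into {C,H} and {D,F}.
Refine {A,E,G,I} on symbol 1: members go to different blocks, giving {A,E} and {G,I}.
Refine {A,E} on symbol 0: members go to different blocks, giving {A} and {E}.
The partition is now stable with 5 blocks: {A} | {C,H} | {D,F} | {G,I} | {E}.

5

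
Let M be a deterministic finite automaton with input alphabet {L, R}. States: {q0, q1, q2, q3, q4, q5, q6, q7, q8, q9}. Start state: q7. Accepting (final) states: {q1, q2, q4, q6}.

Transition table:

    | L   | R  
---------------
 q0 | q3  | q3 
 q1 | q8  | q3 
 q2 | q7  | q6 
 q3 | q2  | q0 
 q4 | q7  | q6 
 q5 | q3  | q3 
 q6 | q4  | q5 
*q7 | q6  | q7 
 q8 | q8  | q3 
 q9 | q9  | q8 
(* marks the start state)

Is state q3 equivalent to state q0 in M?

No

First remove the unreachable states {q1,q8,q9}; 7 states remain.
P0 = {q2,q4,q6} | {q0,q3,q5,q7}.
Refine {q2,q4,q6} on symbol L: members go to different blocks, giving {q2,q4} and {q6}.
On input L, block {q0,q3,q5,q7} splits into {q0,q5} and {q3} and {q7}.
The partition is now stable with 5 blocks: {q2,q4} | {q0,q5} | {q6} | {q3} | {q7}.
q3 and q0 end up in different blocks, so they are distinguishable. For instance, the string 'L' is accepted from only q3.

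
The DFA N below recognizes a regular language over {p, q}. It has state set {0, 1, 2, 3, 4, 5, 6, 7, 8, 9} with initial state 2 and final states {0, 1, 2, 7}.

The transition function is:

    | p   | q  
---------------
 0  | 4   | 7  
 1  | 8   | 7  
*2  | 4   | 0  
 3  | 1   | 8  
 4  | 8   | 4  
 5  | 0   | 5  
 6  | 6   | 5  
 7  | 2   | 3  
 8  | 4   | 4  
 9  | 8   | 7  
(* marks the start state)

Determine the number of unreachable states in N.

Starting at 2 and following transitions, the reachable set is {0, 1, 2, 3, 4, 7, 8}. That leaves 5, 6, 9 unreachable — 3 in total.

3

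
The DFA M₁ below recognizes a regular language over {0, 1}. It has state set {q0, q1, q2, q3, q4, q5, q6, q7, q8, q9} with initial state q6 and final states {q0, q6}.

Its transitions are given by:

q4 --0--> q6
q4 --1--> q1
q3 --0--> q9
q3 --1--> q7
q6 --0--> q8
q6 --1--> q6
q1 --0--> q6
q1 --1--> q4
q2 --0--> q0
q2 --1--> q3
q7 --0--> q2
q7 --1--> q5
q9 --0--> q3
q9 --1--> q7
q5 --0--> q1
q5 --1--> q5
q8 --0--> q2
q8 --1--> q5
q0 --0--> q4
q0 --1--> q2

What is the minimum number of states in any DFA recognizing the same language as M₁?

7

Every state is reachable, so we keep all 10.
Start with accepting vs non-accepting: {q0,q6} | {q1,q2,q3,q4,q5,q7,q8,q9}.
Refine {q0,q6} on symbol 1: members go to different blocks, giving {q0} and {q6}.
On input 0, block {q1,q2,q3,q4,q5,q7,q8,q9} splits into {q3,q5,q7,q8,q9} and {q1,q4} and {q2}.
Split {q3,q5,q7,q8,q9} by δ(·,0) → {q3,q9} and {q7,q8} and {q5}.
Stable partition: {q0} | {q3,q9} | {q6} | {q1,q4} | {q2} | {q7,q8} | {q5} — 7 equivalence classes.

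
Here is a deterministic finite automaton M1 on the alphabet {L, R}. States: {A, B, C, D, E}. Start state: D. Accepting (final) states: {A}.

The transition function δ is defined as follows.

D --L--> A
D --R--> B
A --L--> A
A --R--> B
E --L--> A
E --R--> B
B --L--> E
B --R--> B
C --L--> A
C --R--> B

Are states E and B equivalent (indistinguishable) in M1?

First remove the unreachable states {C}; 4 states remain.
Initial partition by acceptance: {A} | {B,D,E}.
On input L, block {B,D,E} splits into {D,E} and {B}.
The partition is now stable with 3 blocks: {A} | {D,E} | {B}.
E and B end up in different blocks, so they are distinguishable. For instance, the string 'L' is accepted from only E.

No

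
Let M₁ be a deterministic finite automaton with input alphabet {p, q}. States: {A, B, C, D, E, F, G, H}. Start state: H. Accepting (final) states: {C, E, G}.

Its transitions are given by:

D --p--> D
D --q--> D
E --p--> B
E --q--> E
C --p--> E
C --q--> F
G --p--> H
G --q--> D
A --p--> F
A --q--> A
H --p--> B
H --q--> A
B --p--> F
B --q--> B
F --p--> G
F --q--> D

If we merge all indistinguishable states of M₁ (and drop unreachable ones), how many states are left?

5

Reachable states from the start: {A,B,D,F,G,H}. Unreachable: {C,E} — drop them.
Initial partition by acceptance: {G} | {A,B,D,F,H}.
On input p, block {A,B,D,F,H} splits into {A,B,D,H} and {F}.
Split {A,B,D,H} by δ(·,p) → {A,B} and {D,H}.
On input p, block {D,H} splits into {D} and {H}.
No further refinement is possible. Final partition (5 blocks): {G} | {A,B} | {F} | {D} | {H}.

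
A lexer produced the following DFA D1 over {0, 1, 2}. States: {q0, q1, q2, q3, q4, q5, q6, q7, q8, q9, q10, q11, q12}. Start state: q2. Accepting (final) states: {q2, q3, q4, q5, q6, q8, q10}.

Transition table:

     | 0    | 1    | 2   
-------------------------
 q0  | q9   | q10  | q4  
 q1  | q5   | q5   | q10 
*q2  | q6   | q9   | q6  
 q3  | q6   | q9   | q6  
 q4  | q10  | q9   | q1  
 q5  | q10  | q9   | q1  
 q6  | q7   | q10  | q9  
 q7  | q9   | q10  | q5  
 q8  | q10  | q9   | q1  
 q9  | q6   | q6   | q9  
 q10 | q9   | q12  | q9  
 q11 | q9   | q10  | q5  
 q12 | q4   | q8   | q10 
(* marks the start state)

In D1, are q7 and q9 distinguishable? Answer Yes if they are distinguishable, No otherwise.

Yes

Reachable states from the start: {q1,q2,q4,q5,q6,q7,q8,q9,q10,q12}. Unreachable: {q0,q3,q11} — drop them.
Start with accepting vs non-accepting: {q2,q4,q5,q6,q8,q10} | {q1,q7,q9,q12}.
Refine {q2,q4,q5,q6,q8,q10} on symbol 0: members go to different blocks, giving {q2,q4,q5,q8} and {q6,q10}.
Refine {q2,q4,q5,q8} on symbol 2: members go to different blocks, giving {q4,q5,q8} and {q2}.
Refine {q1,q7,q9,q12} on symbol 0: members go to different blocks, giving {q1,q12} and {q7} and {q9}.
Refine {q6,q10} on symbol 0: members go to different blocks, giving {q6} and {q10}.
Stable partition: {q4,q5,q8} | {q1,q12} | {q6} | {q2} | {q7} | {q9} | {q10} — 7 equivalence classes.
q7 and q9 end up in different blocks, so they are distinguishable. For instance, the string '0' is accepted from only q9.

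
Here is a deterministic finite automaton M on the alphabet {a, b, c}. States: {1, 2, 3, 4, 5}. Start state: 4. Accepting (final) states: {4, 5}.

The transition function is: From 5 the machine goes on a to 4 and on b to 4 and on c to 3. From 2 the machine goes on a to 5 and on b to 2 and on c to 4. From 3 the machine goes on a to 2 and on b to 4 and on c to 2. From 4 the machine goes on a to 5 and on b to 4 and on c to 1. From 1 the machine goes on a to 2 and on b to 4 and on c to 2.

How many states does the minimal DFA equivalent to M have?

Every state is reachable, so we keep all 5.
P0 = {4,5} | {1,2,3}.
On input a, block {1,2,3} splits into {1,3} and {2}.
Stable partition: {4,5} | {1,3} | {2} — 3 equivalence classes.

3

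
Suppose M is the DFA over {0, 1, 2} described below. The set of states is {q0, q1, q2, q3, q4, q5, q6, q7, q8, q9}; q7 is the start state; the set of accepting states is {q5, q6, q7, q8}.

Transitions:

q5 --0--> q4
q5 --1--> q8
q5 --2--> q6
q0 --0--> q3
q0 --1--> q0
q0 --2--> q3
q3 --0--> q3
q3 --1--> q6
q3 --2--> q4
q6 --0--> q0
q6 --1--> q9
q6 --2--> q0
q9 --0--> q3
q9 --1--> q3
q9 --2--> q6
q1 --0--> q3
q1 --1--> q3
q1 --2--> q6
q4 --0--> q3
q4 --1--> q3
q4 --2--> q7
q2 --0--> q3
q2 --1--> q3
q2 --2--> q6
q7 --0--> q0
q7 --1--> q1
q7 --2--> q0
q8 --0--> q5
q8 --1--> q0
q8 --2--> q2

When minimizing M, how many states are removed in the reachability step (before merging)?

3

Starting at q7 and following transitions, the reachable set is {q0, q1, q3, q4, q6, q7, q9}. That leaves q2, q5, q8 unreachable — 3 in total.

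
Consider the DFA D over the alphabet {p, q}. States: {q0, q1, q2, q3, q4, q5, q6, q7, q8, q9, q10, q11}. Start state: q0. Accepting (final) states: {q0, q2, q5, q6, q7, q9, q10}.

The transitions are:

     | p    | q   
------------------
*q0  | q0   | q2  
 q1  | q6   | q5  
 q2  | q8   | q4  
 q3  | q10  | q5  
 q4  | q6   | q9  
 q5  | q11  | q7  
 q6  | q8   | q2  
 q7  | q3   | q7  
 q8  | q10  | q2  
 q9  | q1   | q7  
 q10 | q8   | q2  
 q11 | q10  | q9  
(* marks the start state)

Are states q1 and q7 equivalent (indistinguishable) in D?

Every state is reachable, so we keep all 12.
Start with accepting vs non-accepting: {q0,q2,q5,q6,q7,q9,q10} | {q1,q3,q4,q8,q11}.
On input p, block {q0,q2,q5,q6,q7,q9,q10} splits into {q2,q5,q6,q7,q9,q10} and {q0}.
Refine {q2,q5,q6,q7,q9,q10} on symbol q: members go to different blocks, giving {q5,q6,q7,q9,q10} and {q2}.
Split {q5,q6,q7,q9,q10} by δ(·,q) → {q5,q7,q9} and {q6,q10}.
On input q, block {q1,q3,q4,q8,q11} splits into {q1,q3,q4,q11} and {q8}.
Stable partition: {q5,q7,q9} | {q1,q3,q4,q11} | {q0} | {q2} | {q6,q10} | {q8} — 6 equivalence classes.
q1 and q7 end up in different blocks, so they are distinguishable. For instance, the string 'ε' is accepted from only q7.

No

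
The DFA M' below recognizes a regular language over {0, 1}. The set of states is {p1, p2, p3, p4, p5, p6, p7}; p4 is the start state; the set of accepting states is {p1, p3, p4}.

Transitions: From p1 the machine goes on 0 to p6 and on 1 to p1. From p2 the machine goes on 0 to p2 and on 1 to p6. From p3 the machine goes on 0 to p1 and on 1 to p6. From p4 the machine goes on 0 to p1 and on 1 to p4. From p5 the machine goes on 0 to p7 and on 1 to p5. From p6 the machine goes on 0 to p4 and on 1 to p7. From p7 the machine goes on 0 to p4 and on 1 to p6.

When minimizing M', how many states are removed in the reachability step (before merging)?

BFS from p4 reaches {p1, p4, p6, p7}; the 3 state(s) p2, p3, p5 are never visited.

3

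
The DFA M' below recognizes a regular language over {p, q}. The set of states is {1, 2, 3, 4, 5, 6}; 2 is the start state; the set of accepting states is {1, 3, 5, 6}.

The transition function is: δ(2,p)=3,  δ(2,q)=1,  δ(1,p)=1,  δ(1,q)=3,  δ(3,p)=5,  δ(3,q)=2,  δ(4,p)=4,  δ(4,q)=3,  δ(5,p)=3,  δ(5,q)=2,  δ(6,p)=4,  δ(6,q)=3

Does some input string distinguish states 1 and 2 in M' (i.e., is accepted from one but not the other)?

Yes

Reachable states from the start: {1,2,3,5}. Unreachable: {4,6} — drop them.
Initial partition by acceptance: {1,3,5} | {2}.
Refine {1,3,5} on symbol q: members go to different blocks, giving {3,5} and {1}.
Stable partition: {3,5} | {2} | {1} — 3 equivalence classes.
1 and 2 end up in different blocks, so they are distinguishable. For instance, the string 'ε' is accepted from only 1.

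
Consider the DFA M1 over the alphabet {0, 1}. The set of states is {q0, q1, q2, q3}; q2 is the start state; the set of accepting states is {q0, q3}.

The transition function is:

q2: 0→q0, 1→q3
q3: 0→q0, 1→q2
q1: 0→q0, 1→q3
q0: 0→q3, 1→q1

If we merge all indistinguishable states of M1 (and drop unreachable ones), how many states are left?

2

Every state is reachable, so we keep all 4.
Initial partition by acceptance: {q0,q3} | {q1,q2}.
The partition is now stable with 2 blocks: {q0,q3} | {q1,q2}.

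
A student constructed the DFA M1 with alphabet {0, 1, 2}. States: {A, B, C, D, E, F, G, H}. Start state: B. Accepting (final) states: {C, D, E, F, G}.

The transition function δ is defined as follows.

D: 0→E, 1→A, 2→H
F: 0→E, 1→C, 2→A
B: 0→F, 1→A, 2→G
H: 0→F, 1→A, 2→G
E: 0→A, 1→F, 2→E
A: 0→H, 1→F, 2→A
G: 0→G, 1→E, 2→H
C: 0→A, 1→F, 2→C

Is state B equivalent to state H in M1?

Yes

Reachable states from the start: {A,B,C,E,F,G,H}. Unreachable: {D} — drop them.
Start with accepting vs non-accepting: {C,E,F,G} | {A,B,H}.
Split {C,E,F,G} by δ(·,0) → {C,E} and {F,G}.
On input 0, block {A,B,H} splits into {B,H} and {A}.
On input 0, block {F,G} splits into {F} and {G}.
Stable partition: {C,E} | {B,H} | {F} | {A} | {G} — 5 equivalence classes.
B and H lie in the same block of the stable partition, so they are equivalent — no string distinguishes them.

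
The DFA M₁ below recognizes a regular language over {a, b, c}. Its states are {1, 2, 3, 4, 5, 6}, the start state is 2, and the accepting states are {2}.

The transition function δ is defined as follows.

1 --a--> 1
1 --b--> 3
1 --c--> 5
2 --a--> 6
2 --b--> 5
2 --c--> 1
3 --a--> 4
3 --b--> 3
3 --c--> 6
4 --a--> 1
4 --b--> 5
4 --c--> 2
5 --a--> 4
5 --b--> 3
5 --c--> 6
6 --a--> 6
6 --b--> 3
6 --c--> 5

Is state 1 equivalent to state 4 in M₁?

Every state is reachable, so we keep all 6.
P0 = {2} | {1,3,4,5,6}.
On input c, block {1,3,4,5,6} splits into {1,3,5,6} and {4}.
Split {1,3,5,6} by δ(·,a) → {1,6} and {3,5}.
Stable partition: {2} | {1,6} | {4} | {3,5} — 4 equivalence classes.
1 and 4 end up in different blocks, so they are distinguishable. For instance, the string 'c' is accepted from only 4.

No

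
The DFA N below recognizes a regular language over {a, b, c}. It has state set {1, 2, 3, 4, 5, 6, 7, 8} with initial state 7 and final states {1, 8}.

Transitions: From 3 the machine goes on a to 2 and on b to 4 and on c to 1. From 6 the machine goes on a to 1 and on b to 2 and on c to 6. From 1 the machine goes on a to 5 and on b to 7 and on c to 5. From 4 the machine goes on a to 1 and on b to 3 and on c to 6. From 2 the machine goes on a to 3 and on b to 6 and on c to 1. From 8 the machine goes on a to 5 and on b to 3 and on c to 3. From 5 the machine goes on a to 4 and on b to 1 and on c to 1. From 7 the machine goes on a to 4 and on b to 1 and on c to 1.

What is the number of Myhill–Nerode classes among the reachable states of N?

States {8} cannot be reached from the start state, so discard them.
Initial partition by acceptance: {1} | {2,3,4,5,6,7}.
Refine {2,3,4,5,6,7} on symbol a: members go to different blocks, giving {2,3,5,7} and {4,6}.
Refine {2,3,5,7} on symbol a: members go to different blocks, giving {2,3} and {5,7}.
No further refinement is possible. Final partition (4 blocks): {1} | {2,3} | {4,6} | {5,7}.

4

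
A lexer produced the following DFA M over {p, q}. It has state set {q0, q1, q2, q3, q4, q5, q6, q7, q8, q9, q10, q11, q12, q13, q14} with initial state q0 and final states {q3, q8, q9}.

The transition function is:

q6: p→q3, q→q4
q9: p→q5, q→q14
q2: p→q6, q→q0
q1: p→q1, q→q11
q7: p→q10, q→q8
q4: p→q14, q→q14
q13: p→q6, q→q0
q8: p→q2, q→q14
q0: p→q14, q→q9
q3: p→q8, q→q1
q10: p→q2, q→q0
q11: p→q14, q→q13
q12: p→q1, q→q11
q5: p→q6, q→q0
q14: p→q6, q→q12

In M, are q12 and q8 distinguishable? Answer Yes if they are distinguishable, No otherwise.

First remove the unreachable states {q7,q10}; 13 states remain.
Start with accepting vs non-accepting: {q3,q8,q9} | {q0,q1,q2,q4,q5,q6,q11,q12,q13,q14}.
On input p, block {q3,q8,q9} splits into {q8,q9} and {q3}.
Refine {q0,q1,q2,q4,q5,q6,q11,q12,q13,q14} on symbol p: members go to different blocks, giving {q0,q1,q2,q4,q5,q11,q12,q13,q14} and {q6}.
Split {q0,q1,q2,q4,q5,q11,q12,q13,q14} by δ(·,p) → {q0,q1,q4,q11,q12} and {q2,q5,q13,q14}.
On input p, block {q0,q1,q4,q11,q12} splits into {q0,q4,q11} and {q1,q12}.
Refine {q0,q4,q11} on symbol q: members go to different blocks, giving {q4,q11} and {q0}.
Split {q2,q5,q13,q14} by δ(·,q) → {q2,q5,q13} and {q14}.
On input q, block {q4,q11} splits into {q4} and {q11}.
The partition is now stable with 9 blocks: {q8,q9} | {q4} | {q3} | {q6} | {q2,q5,q13} | {q1,q12} | {q0} | {q14} | {q11}.
q12 and q8 end up in different blocks, so they are distinguishable. For instance, the string 'ε' is accepted from only q8.

Yes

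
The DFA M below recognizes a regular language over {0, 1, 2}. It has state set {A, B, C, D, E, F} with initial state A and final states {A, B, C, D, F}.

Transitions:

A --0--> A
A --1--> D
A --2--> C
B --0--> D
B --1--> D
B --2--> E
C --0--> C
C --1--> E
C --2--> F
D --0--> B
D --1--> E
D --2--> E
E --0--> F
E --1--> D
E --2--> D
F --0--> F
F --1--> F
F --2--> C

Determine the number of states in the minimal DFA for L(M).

Initial partition by acceptance: {A,B,C,D,F} | {E}.
On input 1, block {A,B,C,D,F} splits into {A,B,F} and {C,D}.
Split {A,B,F} by δ(·,0) → {A,F} and {B}.
Split {A,F} by δ(·,1) → {A} and {F}.
Split {C,D} by δ(·,0) → {C} and {D}.
Stable partition: {A} | {E} | {C} | {B} | {F} | {D} — 6 equivalence classes.

6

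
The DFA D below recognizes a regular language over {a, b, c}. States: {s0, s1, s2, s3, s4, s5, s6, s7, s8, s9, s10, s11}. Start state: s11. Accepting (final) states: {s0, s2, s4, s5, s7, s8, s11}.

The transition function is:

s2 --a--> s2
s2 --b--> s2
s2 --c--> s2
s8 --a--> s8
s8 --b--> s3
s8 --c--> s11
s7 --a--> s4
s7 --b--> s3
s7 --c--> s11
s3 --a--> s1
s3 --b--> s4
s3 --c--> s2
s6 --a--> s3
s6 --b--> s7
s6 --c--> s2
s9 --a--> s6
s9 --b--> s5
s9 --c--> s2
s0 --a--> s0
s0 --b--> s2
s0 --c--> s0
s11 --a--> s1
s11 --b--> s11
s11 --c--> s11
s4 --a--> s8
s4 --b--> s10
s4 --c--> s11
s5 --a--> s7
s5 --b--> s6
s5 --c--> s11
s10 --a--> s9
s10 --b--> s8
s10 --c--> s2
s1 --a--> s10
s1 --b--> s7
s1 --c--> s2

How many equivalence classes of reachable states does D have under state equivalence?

4

States {s0} cannot be reached from the start state, so discard them.
Initial partition by acceptance: {s2,s4,s5,s7,s8,s11} | {s1,s3,s6,s9,s10}.
Split {s2,s4,s5,s7,s8,s11} by δ(·,a) → {s2,s4,s5,s7,s8} and {s11}.
On input b, block {s2,s4,s5,s7,s8} splits into {s4,s5,s7,s8} and {s2}.
Stable partition: {s4,s5,s7,s8} | {s1,s3,s6,s9,s10} | {s11} | {s2} — 4 equivalence classes.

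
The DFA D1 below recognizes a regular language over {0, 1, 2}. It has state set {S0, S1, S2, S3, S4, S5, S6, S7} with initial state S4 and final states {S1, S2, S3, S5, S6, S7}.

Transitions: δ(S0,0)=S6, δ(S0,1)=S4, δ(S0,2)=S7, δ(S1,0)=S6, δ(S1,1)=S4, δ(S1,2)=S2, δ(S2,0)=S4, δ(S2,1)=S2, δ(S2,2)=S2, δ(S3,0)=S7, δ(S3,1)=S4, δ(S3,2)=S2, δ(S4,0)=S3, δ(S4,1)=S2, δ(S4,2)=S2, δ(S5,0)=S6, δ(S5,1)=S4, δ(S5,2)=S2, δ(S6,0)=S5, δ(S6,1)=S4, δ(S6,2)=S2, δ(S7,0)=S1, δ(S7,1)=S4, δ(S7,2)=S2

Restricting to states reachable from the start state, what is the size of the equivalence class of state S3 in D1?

5

First remove the unreachable states {S0}; 7 states remain.
Initial partition by acceptance: {S1,S2,S3,S5,S6,S7} | {S4}.
Refine {S1,S2,S3,S5,S6,S7} on symbol 0: members go to different blocks, giving {S1,S3,S5,S6,S7} and {S2}.
No further refinement is possible. Final partition (3 blocks): {S1,S3,S5,S6,S7} | {S4} | {S2}.
State S3 belongs to the block {S1,S3,S5,S6,S7}, which has 5 states.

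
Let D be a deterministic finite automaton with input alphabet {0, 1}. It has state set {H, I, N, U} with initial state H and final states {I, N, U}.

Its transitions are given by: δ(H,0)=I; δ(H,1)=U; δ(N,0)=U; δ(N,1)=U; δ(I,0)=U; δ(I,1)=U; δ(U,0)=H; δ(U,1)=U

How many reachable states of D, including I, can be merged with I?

1

First remove the unreachable states {N}; 3 states remain.
Initial partition by acceptance: {I,U} | {H}.
Split {I,U} by δ(·,0) → {U} and {I}.
The partition is now stable with 3 blocks: {U} | {H} | {I}.
State I belongs to the block {I}, which has 1 states.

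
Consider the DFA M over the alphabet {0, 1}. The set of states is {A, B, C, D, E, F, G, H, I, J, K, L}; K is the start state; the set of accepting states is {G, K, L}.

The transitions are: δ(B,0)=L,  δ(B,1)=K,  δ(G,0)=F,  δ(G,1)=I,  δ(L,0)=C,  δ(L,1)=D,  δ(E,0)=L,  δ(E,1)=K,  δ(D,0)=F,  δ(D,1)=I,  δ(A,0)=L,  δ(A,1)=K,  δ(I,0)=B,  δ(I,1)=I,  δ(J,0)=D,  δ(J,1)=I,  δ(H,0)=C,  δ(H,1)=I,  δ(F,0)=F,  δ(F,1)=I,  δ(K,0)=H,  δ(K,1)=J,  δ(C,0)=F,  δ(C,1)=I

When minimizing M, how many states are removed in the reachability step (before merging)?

No path from K leads to A, E, G; the other 9 states are all reachable.

3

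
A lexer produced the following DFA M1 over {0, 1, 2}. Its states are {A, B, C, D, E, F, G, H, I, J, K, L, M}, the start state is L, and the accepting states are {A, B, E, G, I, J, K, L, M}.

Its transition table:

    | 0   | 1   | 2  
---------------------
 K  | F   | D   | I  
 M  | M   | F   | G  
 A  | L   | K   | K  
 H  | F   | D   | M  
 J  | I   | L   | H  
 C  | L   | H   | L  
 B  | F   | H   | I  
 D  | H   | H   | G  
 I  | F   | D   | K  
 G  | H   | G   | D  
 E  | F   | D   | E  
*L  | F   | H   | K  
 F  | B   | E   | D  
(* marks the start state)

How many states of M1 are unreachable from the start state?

No path from L leads to A, C, J; the other 10 states are all reachable.

3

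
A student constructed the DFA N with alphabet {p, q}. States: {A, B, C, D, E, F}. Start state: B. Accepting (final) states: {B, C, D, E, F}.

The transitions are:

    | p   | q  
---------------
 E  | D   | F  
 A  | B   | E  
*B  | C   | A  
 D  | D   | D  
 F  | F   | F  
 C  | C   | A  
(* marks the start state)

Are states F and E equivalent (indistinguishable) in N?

Every state is reachable, so we keep all 6.
P0 = {B,C,D,E,F} | {A}.
Refine {B,C,D,E,F} on symbol q: members go to different blocks, giving {D,E,F} and {B,C}.
No further refinement is possible. Final partition (3 blocks): {D,E,F} | {A} | {B,C}.
F and E lie in the same block of the stable partition, so they are equivalent — no string distinguishes them.

Yes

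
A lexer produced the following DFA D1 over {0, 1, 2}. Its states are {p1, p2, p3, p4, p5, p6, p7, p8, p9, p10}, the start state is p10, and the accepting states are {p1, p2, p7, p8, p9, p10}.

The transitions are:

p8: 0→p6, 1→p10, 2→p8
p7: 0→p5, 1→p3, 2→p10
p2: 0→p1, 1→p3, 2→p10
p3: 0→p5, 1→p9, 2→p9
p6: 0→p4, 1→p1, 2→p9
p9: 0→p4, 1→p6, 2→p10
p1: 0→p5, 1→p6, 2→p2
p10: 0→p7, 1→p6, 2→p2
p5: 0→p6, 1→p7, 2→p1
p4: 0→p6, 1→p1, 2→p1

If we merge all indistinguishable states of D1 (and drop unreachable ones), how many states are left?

First remove the unreachable states {p8}; 9 states remain.
Start with accepting vs non-accepting: {p1,p2,p7,p9,p10} | {p3,p4,p5,p6}.
Split {p1,p2,p7,p9,p10} by δ(·,0) → {p1,p7,p9} and {p2,p10}.
The partition is now stable with 3 blocks: {p1,p7,p9} | {p3,p4,p5,p6} | {p2,p10}.

3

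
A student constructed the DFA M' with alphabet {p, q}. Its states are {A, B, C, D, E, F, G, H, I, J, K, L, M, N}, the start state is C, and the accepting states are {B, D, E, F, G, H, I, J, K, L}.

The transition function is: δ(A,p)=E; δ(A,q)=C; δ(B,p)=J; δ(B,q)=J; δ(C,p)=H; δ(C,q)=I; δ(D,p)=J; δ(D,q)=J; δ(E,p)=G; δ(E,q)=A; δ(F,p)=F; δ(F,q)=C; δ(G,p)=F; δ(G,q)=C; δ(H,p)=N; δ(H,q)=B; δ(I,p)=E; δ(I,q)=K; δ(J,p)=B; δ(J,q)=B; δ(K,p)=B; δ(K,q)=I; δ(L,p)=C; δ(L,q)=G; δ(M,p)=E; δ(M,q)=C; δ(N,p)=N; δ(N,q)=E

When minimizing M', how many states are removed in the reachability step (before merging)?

3

No path from C leads to D, L, M; the other 11 states are all reachable.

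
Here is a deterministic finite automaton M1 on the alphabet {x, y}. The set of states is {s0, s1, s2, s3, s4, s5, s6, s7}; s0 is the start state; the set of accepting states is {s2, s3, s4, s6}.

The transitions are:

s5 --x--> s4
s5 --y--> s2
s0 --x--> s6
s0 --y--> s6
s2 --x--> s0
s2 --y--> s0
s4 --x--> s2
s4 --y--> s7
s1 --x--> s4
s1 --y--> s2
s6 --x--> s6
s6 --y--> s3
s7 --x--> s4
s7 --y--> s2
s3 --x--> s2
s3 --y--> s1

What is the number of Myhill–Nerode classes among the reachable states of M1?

5

States {s5} cannot be reached from the start state, so discard them.
P0 = {s2,s3,s4,s6} | {s0,s1,s7}.
Split {s2,s3,s4,s6} by δ(·,x) → {s3,s4,s6} and {s2}.
On input x, block {s3,s4,s6} splits into {s3,s4} and {s6}.
On input x, block {s0,s1,s7} splits into {s1,s7} and {s0}.
Stable partition: {s3,s4} | {s1,s7} | {s2} | {s6} | {s0} — 5 equivalence classes.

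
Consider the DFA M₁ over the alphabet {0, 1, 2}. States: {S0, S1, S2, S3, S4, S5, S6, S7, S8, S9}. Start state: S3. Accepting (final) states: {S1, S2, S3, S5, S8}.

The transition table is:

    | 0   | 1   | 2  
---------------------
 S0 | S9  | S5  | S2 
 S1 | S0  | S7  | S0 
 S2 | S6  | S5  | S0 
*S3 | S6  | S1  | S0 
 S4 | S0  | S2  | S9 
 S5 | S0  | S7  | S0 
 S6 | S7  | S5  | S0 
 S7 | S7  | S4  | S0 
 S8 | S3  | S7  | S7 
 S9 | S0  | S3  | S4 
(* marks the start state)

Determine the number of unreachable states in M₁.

1

Starting at S3 and following transitions, the reachable set is {S0, S1, S2, S3, S4, S5, S6, S7, S9}. That leaves S8 unreachable — 1 in total.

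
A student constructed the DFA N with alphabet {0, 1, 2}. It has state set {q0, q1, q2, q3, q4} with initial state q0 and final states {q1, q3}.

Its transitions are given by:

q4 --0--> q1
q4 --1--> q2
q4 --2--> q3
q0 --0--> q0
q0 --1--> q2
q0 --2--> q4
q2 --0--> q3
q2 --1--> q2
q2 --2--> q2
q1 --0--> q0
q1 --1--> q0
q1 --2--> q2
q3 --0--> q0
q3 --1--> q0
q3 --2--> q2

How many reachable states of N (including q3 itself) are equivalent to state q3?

2

All states are reachable from the start state.
Start with accepting vs non-accepting: {q1,q3} | {q0,q2,q4}.
Refine {q0,q2,q4} on symbol 0: members go to different blocks, giving {q2,q4} and {q0}.
Split {q2,q4} by δ(·,2) → {q2} and {q4}.
The partition is now stable with 4 blocks: {q1,q3} | {q2} | {q0} | {q4}.
The equivalence class containing q3 is {q1,q3}, of size 2.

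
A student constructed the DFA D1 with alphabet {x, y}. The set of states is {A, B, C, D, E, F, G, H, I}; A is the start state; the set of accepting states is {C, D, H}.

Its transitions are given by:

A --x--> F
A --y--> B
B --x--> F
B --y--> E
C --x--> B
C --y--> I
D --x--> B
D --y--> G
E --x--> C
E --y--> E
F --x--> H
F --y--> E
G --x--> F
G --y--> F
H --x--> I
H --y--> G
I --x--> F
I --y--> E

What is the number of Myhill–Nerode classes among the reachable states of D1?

Reachable states from the start: {A,B,C,E,F,G,H,I}. Unreachable: {D} — drop them.
P0 = {C,H} | {A,B,E,F,G,I}.
On input x, block {A,B,E,F,G,I} splits into {A,B,G,I} and {E,F}.
Split {A,B,G,I} by δ(·,y) → {B,G,I} and {A}.
The partition is now stable with 4 blocks: {C,H} | {B,G,I} | {E,F} | {A}.

4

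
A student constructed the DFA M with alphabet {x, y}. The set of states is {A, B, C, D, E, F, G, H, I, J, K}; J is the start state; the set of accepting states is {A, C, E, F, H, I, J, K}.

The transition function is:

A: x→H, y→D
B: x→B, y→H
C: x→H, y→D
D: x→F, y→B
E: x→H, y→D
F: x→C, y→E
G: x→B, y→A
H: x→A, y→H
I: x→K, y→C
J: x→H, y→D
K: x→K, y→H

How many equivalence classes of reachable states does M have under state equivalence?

Reachable states from the start: {A,B,C,D,E,F,H,J}. Unreachable: {G,I,K} — drop them.
Initial partition by acceptance: {A,C,E,F,H,J} | {B,D}.
Refine {A,C,E,F,H,J} on symbol y: members go to different blocks, giving {A,C,E,J} and {F,H}.
Split {B,D} by δ(·,x) → {B} and {D}.
On input y, block {F,H} splits into {F} and {H}.
The partition is now stable with 5 blocks: {A,C,E,J} | {B} | {F} | {D} | {H}.

5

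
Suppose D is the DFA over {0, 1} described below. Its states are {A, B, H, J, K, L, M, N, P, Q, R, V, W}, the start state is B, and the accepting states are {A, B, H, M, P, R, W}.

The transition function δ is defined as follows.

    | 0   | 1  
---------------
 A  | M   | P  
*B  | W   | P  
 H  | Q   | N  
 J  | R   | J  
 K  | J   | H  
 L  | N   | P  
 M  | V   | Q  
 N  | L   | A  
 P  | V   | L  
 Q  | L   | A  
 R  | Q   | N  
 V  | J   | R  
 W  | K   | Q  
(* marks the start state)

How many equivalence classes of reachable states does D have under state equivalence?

8

Start with accepting vs non-accepting: {A,B,H,M,P,R,W} | {J,K,L,N,Q,V}.
On input 0, block {A,B,H,M,P,R,W} splits into {H,M,P,R,W} and {A,B}.
On input 0, block {J,K,L,N,Q,V} splits into {K,L,N,Q,V} and {J}.
Split {K,L,N,Q,V} by δ(·,0) → {L,N,Q} and {K,V}.
Split {H,M,P,R,W} by δ(·,0) → {M,P,W} and {H,R}.
Split {L,N,Q} by δ(·,1) → {N,Q} and {L}.
Split {M,P,W} by δ(·,1) → {M,W} and {P}.
Stable partition: {M,W} | {N,Q} | {A,B} | {J} | {K,V} | {H,R} | {L} | {P} — 8 equivalence classes.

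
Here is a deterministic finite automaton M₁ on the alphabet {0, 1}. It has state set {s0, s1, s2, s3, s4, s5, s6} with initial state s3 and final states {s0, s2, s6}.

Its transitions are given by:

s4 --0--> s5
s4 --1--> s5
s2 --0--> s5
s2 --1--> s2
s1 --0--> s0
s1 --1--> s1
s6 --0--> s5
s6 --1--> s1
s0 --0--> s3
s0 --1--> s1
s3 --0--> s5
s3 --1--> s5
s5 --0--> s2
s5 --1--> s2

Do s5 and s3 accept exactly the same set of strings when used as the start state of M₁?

First remove the unreachable states {s0,s1,s4,s6}; 3 states remain.
Initial partition by acceptance: {s2} | {s3,s5}.
Refine {s3,s5} on symbol 0: members go to different blocks, giving {s3} and {s5}.
No further refinement is possible. Final partition (3 blocks): {s2} | {s3} | {s5}.
s5 and s3 end up in different blocks, so they are distinguishable. For instance, the string '0' is accepted from only s5.

No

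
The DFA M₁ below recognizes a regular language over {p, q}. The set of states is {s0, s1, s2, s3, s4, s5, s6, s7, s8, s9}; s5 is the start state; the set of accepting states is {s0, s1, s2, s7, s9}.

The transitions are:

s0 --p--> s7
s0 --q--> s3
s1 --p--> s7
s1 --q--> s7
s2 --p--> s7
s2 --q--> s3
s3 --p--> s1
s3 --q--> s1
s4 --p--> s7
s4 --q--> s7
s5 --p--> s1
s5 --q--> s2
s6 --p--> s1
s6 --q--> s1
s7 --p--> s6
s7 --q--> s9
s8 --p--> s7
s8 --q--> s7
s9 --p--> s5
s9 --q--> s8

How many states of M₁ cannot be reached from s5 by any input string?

Starting at s5 and following transitions, the reachable set is {s1, s2, s3, s5, s6, s7, s8, s9}. That leaves s0, s4 unreachable — 2 in total.

2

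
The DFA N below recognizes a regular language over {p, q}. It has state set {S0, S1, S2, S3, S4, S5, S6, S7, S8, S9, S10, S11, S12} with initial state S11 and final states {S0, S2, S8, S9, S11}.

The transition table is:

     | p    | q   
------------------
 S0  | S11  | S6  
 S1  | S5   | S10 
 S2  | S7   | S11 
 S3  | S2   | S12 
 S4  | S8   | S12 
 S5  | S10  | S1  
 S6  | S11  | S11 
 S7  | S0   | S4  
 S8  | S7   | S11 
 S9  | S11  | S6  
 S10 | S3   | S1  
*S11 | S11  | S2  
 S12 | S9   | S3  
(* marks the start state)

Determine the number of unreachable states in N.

3

Starting at S11 and following transitions, the reachable set is {S0, S2, S3, S4, S6, S7, S8, S9, S11, S12}. That leaves S1, S5, S10 unreachable — 3 in total.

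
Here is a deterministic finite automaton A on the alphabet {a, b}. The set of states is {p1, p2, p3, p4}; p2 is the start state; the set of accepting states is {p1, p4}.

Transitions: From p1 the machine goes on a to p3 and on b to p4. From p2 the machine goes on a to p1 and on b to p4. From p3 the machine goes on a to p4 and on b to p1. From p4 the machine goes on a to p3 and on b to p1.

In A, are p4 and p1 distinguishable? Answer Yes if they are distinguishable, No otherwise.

All states are reachable from the start state.
Initial partition by acceptance: {p1,p4} | {p2,p3}.
The partition is now stable with 2 blocks: {p1,p4} | {p2,p3}.
p4 and p1 lie in the same block of the stable partition, so they are equivalent — no string distinguishes them.

No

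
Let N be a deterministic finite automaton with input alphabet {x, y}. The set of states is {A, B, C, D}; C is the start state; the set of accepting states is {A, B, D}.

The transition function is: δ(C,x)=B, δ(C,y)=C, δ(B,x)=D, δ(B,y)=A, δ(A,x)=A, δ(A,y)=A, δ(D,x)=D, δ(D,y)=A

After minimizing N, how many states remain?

All states are reachable from the start state.
Initial partition by acceptance: {A,B,D} | {C}.
The partition is now stable with 2 blocks: {A,B,D} | {C}.

2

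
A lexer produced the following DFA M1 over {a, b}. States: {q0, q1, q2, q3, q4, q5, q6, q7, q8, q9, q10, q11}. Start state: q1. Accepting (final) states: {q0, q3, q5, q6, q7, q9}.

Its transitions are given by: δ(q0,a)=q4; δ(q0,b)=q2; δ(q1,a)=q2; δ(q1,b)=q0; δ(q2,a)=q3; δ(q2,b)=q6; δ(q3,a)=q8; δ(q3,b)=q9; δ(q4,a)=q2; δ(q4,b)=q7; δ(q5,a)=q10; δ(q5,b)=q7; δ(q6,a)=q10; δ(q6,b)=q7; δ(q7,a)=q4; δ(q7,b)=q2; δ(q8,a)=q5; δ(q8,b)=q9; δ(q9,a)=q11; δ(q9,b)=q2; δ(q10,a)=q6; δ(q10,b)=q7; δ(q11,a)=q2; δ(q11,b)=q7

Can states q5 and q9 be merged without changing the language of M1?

No

All states are reachable from the start state.
Initial partition by acceptance: {q0,q3,q5,q6,q7,q9} | {q1,q2,q4,q8,q10,q11}.
Refine {q0,q3,q5,q6,q7,q9} on symbol b: members go to different blocks, giving {q0,q7,q9} and {q3,q5,q6}.
Split {q1,q2,q4,q8,q10,q11} by δ(·,a) → {q1,q4,q11} and {q2,q8,q10}.
Refine {q2,q8,q10} on symbol b: members go to different blocks, giving {q8,q10} and {q2}.
The partition is now stable with 5 blocks: {q0,q7,q9} | {q1,q4,q11} | {q3,q5,q6} | {q8,q10} | {q2}.
q5 and q9 end up in different blocks, so they are distinguishable. For instance, the string 'b' is accepted from only q5.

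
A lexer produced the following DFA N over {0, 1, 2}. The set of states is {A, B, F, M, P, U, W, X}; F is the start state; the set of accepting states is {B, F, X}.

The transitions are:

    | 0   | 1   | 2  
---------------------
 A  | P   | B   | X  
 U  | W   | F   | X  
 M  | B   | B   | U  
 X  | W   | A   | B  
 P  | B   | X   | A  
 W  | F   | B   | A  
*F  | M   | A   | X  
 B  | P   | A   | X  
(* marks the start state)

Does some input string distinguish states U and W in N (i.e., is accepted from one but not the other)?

Yes

Start with accepting vs non-accepting: {B,F,X} | {A,M,P,U,W}.
On input 0, block {A,M,P,U,W} splits into {M,P,W} and {A,U}.
Stable partition: {B,F,X} | {M,P,W} | {A,U} — 3 equivalence classes.
U and W end up in different blocks, so they are distinguishable. For instance, the string '0' is accepted from only W.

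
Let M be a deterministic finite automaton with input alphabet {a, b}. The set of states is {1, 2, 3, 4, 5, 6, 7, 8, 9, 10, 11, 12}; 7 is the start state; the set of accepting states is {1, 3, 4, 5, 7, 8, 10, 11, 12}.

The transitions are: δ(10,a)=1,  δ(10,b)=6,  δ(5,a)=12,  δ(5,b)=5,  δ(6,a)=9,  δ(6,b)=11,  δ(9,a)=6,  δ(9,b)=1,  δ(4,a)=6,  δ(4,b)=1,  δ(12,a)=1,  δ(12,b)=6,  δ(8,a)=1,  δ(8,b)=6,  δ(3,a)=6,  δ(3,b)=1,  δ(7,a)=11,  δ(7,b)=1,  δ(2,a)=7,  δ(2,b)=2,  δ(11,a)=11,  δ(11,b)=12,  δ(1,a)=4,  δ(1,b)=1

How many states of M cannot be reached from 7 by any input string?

Starting at 7 and following transitions, the reachable set is {1, 4, 6, 7, 9, 11, 12}. That leaves 2, 3, 5, 8, 10 unreachable — 5 in total.

5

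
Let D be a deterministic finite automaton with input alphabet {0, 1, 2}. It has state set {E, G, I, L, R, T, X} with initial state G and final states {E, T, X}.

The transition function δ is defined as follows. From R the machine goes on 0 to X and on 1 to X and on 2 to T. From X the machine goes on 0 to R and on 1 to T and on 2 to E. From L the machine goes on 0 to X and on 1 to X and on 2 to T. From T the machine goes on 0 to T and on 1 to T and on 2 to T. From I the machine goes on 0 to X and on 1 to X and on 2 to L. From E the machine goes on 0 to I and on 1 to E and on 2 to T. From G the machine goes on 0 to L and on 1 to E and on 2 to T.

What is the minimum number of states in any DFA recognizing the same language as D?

All states are reachable from the start state.
Start with accepting vs non-accepting: {E,T,X} | {G,I,L,R}.
Split {E,T,X} by δ(·,0) → {E,X} and {T}.
On input 1, block {E,X} splits into {E} and {X}.
On input 0, block {G,I,L,R} splits into {I,L,R} and {G}.
Split {I,L,R} by δ(·,2) → {L,R} and {I}.
The partition is now stable with 6 blocks: {E} | {L,R} | {T} | {X} | {G} | {I}.

6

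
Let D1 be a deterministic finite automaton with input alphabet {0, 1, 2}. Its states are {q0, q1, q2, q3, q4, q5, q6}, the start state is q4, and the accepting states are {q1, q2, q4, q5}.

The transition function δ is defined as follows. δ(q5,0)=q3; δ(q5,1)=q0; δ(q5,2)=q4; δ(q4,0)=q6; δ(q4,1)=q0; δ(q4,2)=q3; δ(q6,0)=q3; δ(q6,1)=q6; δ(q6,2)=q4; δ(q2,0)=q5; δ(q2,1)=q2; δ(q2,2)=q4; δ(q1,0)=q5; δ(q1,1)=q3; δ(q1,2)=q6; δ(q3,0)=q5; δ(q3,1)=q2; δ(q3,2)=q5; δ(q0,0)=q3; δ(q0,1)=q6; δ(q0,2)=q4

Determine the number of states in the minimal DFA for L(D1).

Reachable states from the start: {q0,q2,q3,q4,q5,q6}. Unreachable: {q1} — drop them.
Start with accepting vs non-accepting: {q2,q4,q5} | {q0,q3,q6}.
Refine {q2,q4,q5} on symbol 0: members go to different blocks, giving {q4,q5} and {q2}.
Split {q4,q5} by δ(·,2) → {q4} and {q5}.
Refine {q0,q3,q6} on symbol 0: members go to different blocks, giving {q0,q6} and {q3}.
The partition is now stable with 5 blocks: {q4} | {q0,q6} | {q2} | {q5} | {q3}.

5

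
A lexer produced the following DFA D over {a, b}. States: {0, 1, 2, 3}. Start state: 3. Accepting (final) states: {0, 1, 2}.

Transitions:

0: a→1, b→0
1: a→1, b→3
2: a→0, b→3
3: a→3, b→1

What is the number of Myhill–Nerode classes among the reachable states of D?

Reachable states from the start: {1,3}. Unreachable: {0,2} — drop them.
Start with accepting vs non-accepting: {1} | {3}.
Stable partition: {1} | {3} — 2 equivalence classes.

2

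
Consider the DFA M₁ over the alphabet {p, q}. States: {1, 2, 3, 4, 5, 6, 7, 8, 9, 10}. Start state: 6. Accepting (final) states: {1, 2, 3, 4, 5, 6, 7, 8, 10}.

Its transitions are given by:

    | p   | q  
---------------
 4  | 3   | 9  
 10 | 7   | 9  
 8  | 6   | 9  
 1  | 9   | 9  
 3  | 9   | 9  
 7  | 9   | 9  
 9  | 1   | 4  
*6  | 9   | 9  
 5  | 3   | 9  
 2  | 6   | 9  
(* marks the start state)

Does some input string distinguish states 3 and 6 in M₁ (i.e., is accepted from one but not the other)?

Reachable states from the start: {1,3,4,6,9}. Unreachable: {2,5,7,8,10} — drop them.
Initial partition by acceptance: {1,3,4,6} | {9}.
Split {1,3,4,6} by δ(·,p) → {1,3,6} and {4}.
The partition is now stable with 3 blocks: {1,3,6} | {9} | {4}.
3 and 6 lie in the same block of the stable partition, so they are equivalent — no string distinguishes them.

No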